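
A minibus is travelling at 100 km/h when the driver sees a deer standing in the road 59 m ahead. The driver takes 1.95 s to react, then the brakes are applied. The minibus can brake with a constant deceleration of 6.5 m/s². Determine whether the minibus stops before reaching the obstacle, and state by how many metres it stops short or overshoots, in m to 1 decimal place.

100 km/h ÷ 3.6 = 27.7778 m/s.
Reaction distance = 27.7778 × 1.95 = 54.167 m.
Braking distance = v²/(2a) = 771.606 / 13.000 = 59.354 m.
Total stopping distance = 54.167 + 59.354 = 113.521 m, vs 59 m available — it cannot stop in time and overshoots by 113.521 − 59 = 54.521 m.

No — it overshoots by 54.5 m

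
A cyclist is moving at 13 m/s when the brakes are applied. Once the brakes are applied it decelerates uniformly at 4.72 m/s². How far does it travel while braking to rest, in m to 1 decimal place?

Braking distance ≈ 17.9 m

Braking distance = v²/(2a) = 13.0000² / (2 × 4.720) = 169.000 / 9.440 = 17.903 m.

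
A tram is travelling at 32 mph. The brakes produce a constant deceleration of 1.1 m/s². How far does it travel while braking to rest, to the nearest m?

32 mph × 0.44704 = 14.3053 m/s.
Braking distance = v²/(2a) = 14.3053² / (2 × 1.100) = 204.642 / 2.200 = 93.019 m.

Braking distance ≈ 93 m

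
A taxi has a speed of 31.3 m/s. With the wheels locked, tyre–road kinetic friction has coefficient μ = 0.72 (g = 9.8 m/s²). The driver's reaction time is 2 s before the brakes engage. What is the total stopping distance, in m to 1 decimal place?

Total stopping distance ≈ 132.0 m

a = μg = 0.72 × 9.8 = 7.056 m/s².
Reaction distance = v·t_r = 31.3000 × 2 = 62.600 m.
Braking distance = v²/(2a) = 31.3000² / (2 × 7.056) = 979.690 / 14.112 = 69.422 m.
Total = 62.600 + 69.422 = 132.022 m.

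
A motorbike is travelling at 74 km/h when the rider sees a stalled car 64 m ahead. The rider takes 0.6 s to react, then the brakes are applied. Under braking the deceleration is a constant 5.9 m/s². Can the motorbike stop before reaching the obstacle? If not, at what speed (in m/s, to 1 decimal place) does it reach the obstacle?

74 km/h ÷ 3.6 = 20.5556 m/s.
Reaction distance = 20.5556 × 0.6 = 12.333 m.
Braking distance = v²/(2a) = 422.533 / 11.800 = 35.808 m.
Total stopping distance = 12.333 + 35.808 = 48.141 m, vs 64 m available — it stops with 64 − 48.141 = 15.859 m to spare.

Yes — it stops about 15.9 m short of the obstacle, so it never reaches it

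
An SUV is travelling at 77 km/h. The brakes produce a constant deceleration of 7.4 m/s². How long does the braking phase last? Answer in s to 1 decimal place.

Braking time ≈ 2.9 s

77 km/h ÷ 3.6 = 21.3889 m/s.
Braking time = v/a = 21.3889 / 7.400 = 2.890 s.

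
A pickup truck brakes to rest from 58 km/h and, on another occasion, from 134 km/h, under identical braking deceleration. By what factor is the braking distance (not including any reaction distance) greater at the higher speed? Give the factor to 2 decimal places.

Factor ≈ 5.34

Braking distance d = v²/(2a), so with a fixed, d ∝ v².
Factor = (134/58)² = 2.3103² = 5.3375.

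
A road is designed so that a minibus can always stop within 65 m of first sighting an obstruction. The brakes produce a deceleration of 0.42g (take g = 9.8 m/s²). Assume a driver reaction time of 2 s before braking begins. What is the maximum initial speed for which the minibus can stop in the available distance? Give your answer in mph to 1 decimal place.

Maximum speed ≈ 36.5 mph

a = 0.42 × 9.8 = 4.116 m/s².
Stopping distance: v·t_r + v²/(2a) = 65 with t_r = 2 s and a = 4.116 m/s².
So v² + 16.464 v − 535.08 = 0.
Positive root: v = −a·t_r + √((a·t_r)² + 2a·d) = −8.232 + √(67.766 + 535.08) = 16.3209 m/s.
16.3209 m/s ÷ 0.44704 = 36.509 mph.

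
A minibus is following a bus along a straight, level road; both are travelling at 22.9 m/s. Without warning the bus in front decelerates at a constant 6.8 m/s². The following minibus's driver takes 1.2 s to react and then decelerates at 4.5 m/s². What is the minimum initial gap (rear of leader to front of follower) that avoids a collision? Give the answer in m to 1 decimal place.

Minimum gap ≈ 47.2 m

Leader travels v²/(2a_L) = 524.410 / 13.600 = 38.560 m before stopping.
Follower covers v·t_r = 22.9000 × 1.2 = 27.480 m while reacting, then v²/(2a_F) = 524.410 / 9.000 = 58.268 m while braking, for a total of 27.480 + 58.268 = 85.748 m.
Since a_F ≤ a_L and the follower starts braking later, the follower is never slower than the leader, so the closest approach is when both have stopped.
Minimum gap = 85.748 − 38.560 = 47.188 m.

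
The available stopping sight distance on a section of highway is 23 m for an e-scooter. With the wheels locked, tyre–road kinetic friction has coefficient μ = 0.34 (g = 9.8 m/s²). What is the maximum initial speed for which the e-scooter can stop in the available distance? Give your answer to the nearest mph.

a = μg = 0.34 × 9.8 = 3.332 m/s².
v²/(2a) = d ⇒ v = √(2 × 3.332 × 23) = √153.27 = 12.3802 m/s.
12.3802 m/s ÷ 0.44704 = 27.694 mph.

Maximum speed ≈ 28 mph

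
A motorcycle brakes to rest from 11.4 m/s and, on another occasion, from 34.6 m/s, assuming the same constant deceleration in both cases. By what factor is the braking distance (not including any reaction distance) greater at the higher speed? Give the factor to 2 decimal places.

Braking distance d = v²/(2a), so with a fixed, d ∝ v².
Factor = (34.6/11.4)² = 3.0351² = 9.2118.

Factor ≈ 9.21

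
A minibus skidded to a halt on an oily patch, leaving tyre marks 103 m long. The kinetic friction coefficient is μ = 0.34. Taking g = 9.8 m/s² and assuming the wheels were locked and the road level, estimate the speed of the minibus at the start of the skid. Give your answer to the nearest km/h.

Deceleration a = μg = 0.34 × 9.8 = 3.332 m/s².
v = √(2a·d) = √(2 × 3.332 × 103) = √686.392 = 26.1991 m/s.
= 26.1991 × 3.6 = 94.317 km/h.

Initial speed ≈ 94 km/h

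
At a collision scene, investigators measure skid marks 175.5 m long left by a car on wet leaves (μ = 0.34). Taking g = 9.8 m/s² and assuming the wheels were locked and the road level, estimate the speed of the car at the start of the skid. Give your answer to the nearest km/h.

Initial speed ≈ 123 km/h

Deceleration a = μg = 0.34 × 9.8 = 3.332 m/s².
v = √(2a·d) = √(2 × 3.332 × 175.5) = √1169.532 = 34.1984 m/s.
= 34.1984 × 3.6 = 123.114 km/h.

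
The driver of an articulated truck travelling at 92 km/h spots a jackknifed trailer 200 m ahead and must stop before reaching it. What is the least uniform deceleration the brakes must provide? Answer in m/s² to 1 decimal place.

92 km/h ÷ 3.6 = 25.5556 m/s.
v² = 2a·d ⇒ a = v²/(2d) = 25.5556² / (2 × 200.000) = 653.089 / 400.000 = 1.6327 m/s².

Required deceleration ≈ 1.6 m/s²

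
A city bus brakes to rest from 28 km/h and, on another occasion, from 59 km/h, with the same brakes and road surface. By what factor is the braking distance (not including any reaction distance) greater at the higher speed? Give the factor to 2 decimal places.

Factor ≈ 4.44

Braking distance d = v²/(2a), so with a fixed, d ∝ v².
Factor = (59/28)² = 2.1071² = 4.4399.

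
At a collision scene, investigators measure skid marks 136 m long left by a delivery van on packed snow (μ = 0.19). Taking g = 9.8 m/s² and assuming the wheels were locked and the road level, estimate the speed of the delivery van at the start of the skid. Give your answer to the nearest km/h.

Initial speed ≈ 81 km/h

Deceleration a = μg = 0.19 × 9.8 = 1.862 m/s².
v = √(2a·d) = √(2 × 1.862 × 136) = √506.464 = 22.5048 m/s.
= 22.5048 × 3.6 = 81.017 km/h.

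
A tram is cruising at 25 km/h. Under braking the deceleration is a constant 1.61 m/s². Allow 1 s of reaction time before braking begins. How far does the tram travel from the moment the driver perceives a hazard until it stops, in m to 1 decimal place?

25 km/h ÷ 3.6 = 6.9444 m/s.
Reaction distance = v·t_r = 6.9444 × 1 = 6.944 m.
Braking distance = v²/(2a) = 6.9444² / (2 × 1.610) = 48.225 / 3.220 = 14.977 m.
Total = 6.944 + 14.977 = 21.921 m.

Total stopping distance ≈ 21.9 m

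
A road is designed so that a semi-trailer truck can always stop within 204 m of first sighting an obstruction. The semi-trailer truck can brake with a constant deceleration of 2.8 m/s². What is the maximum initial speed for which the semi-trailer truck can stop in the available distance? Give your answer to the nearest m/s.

Maximum speed ≈ 34 m/s

v²/(2a) = d ⇒ v = √(2 × 2.800 × 204) = √1142.40 = 33.7994 m/s.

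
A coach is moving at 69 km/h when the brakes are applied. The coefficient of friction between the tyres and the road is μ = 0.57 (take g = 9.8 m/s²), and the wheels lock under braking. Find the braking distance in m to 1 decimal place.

69 km/h ÷ 3.6 = 19.1667 m/s.
a = μg = 0.57 × 9.8 = 5.586 m/s².
Braking distance = v²/(2a) = 19.1667² / (2 × 5.586) = 367.362 / 11.172 = 32.882 m.

Braking distance ≈ 32.9 m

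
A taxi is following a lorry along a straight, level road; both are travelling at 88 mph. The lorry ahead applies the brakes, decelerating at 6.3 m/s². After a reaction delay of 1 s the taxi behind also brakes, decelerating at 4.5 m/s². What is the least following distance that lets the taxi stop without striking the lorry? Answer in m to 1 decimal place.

Minimum gap ≈ 88.5 m

88 mph × 0.44704 = 39.3395 m/s.
Leader travels v²/(2a_L) = 1547.596 / 12.600 = 122.825 m before stopping.
Follower covers v·t_r = 39.3395 × 1 = 39.340 m while reacting, then v²/(2a_F) = 1547.596 / 9.000 = 171.955 m while braking, for a total of 39.340 + 171.955 = 211.295 m.
Since a_F ≤ a_L and the follower starts braking later, the follower is never slower than the leader, so the closest approach is when both have stopped.
Minimum gap = 211.295 − 122.825 = 88.470 m.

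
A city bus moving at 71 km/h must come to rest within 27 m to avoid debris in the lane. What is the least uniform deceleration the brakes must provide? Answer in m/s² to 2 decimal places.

71 km/h ÷ 3.6 = 19.7222 m/s.
v² = 2a·d ⇒ a = v²/(2d) = 19.7222² / (2 × 27.000) = 388.965 / 54.000 = 7.2031 m/s².

Required deceleration ≈ 7.20 m/s²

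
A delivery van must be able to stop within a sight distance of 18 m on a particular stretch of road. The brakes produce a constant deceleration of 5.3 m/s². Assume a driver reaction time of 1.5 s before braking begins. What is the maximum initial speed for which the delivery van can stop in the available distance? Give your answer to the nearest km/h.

Maximum speed ≈ 29 km/h

Stopping distance: v·t_r + v²/(2a) = 18 with t_r = 1.5 s and a = 5.300 m/s².
So v² + 15.900 v − 190.80 = 0.
Positive root: v = −a·t_r + √((a·t_r)² + 2a·d) = −7.950 + √(63.203 + 190.80) = 7.9875 m/s.
7.9875 m/s × 3.6 = 28.755 km/h.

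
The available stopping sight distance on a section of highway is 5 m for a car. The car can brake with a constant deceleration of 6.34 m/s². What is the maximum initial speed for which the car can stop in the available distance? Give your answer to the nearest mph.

Maximum speed ≈ 18 mph

v²/(2a) = d ⇒ v = √(2 × 6.340 × 5) = √63.40 = 7.9624 m/s.
7.9624 m/s ÷ 0.44704 = 17.811 mph.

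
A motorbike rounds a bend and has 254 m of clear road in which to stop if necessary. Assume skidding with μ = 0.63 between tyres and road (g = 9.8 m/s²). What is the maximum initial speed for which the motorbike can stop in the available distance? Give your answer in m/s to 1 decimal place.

Maximum speed ≈ 56.0 m/s

a = μg = 0.63 × 9.8 = 6.174 m/s².
v²/(2a) = d ⇒ v = √(2 × 6.174 × 254) = √3136.39 = 56.0035 m/s.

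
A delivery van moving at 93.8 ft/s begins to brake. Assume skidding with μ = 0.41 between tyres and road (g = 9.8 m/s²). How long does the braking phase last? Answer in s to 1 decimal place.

Braking time ≈ 7.1 s

93.8 ft/s × 0.3048 = 28.5902 m/s.
a = μg = 0.41 × 9.8 = 4.018 m/s².
Braking time = v/a = 28.5902 / 4.018 = 7.116 s.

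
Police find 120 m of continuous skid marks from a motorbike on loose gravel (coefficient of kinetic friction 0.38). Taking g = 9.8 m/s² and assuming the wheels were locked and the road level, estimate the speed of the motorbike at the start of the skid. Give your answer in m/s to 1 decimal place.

Initial speed ≈ 29.9 m/s

Deceleration a = μg = 0.38 × 9.8 = 3.724 m/s².
v = √(2a·d) = √(2 × 3.724 × 120) = √893.760 = 29.8958 m/s.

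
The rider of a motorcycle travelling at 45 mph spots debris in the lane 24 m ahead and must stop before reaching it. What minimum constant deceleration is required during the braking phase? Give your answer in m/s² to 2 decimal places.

Required deceleration ≈ 8.43 m/s²

45 mph × 0.44704 = 20.1168 m/s.
v² = 2a·d ⇒ a = v²/(2d) = 20.1168² / (2 × 24.000) = 404.686 / 48.000 = 8.4310 m/s².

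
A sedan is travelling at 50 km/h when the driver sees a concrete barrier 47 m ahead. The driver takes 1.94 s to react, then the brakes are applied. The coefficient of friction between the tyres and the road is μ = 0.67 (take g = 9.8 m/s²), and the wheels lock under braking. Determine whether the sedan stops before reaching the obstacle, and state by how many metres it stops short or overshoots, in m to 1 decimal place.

Yes — it stops 5.4 m short of the obstacle

50 km/h ÷ 3.6 = 13.8889 m/s.
a = μg = 0.67 × 9.8 = 6.566 m/s².
Reaction distance = 13.8889 × 1.94 = 26.944 m.
Braking distance = v²/(2a) = 192.902 / 13.132 = 14.689 m.
Total stopping distance = 26.944 + 14.689 = 41.633 m, vs 47 m available — it stops with 47 − 41.633 = 5.367 m to spare.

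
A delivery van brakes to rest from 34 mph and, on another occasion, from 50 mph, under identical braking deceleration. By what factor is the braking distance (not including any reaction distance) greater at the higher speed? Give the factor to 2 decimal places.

Braking distance d = v²/(2a), so with a fixed, d ∝ v².
Factor = (50/34)² = 1.4706² = 2.1627.

Factor ≈ 2.16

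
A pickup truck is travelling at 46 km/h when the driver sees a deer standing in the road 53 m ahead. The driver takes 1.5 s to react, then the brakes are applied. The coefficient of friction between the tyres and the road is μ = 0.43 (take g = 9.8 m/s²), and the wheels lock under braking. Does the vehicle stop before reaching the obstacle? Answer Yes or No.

46 km/h ÷ 3.6 = 12.7778 m/s.
a = μg = 0.43 × 9.8 = 4.214 m/s².
Reaction distance = 12.7778 × 1.5 = 19.167 m.
Braking distance = v²/(2a) = 163.272 / 8.428 = 19.373 m.
Total stopping distance = 19.167 + 19.373 = 38.540 m, vs 53 m available — it stops with 53 − 38.540 = 14.460 m to spare.

Yes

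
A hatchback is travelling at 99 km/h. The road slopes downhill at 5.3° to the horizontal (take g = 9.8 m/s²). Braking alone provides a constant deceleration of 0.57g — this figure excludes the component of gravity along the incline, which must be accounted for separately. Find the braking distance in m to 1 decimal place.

99 km/h ÷ 3.6 = 27.5000 m/s.
a = 0.57 × 9.8 = 5.586 m/s².
Gravity along the downhill slope reduces the braking deceleration: a_eff = 5.586 − 9.8·sin 5.3° = 5.586 − 0.905 = 4.681 m/s².
Braking distance = v²/(2a) = 27.5000² / (2 × 4.681) = 756.250 / 9.362 = 80.779 m.

Braking distance ≈ 80.8 m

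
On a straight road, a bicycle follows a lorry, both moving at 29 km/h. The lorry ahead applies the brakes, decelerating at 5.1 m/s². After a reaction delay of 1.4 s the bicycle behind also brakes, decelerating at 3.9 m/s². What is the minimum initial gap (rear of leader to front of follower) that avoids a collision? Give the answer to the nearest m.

29 km/h ÷ 3.6 = 8.0556 m/s.
Leader travels v²/(2a_L) = 64.893 / 10.200 = 6.362 m before stopping.
Follower covers v·t_r = 8.0556 × 1.4 = 11.278 m while reacting, then v²/(2a_F) = 64.893 / 7.800 = 8.320 m while braking, for a total of 11.278 + 8.320 = 19.598 m.
Since a_F ≤ a_L and the follower starts braking later, the follower is never slower than the leader, so the closest approach is when both have stopped.
Minimum gap = 19.598 − 6.362 = 13.236 m.

Minimum gap ≈ 13 m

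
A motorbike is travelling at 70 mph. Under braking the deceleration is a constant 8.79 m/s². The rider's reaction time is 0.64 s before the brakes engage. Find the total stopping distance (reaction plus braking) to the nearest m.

Total stopping distance ≈ 76 m

70 mph × 0.44704 = 31.2928 m/s.
Reaction distance = v·t_r = 31.2928 × 0.64 = 20.027 m.
Braking distance = v²/(2a) = 31.2928² / (2 × 8.790) = 979.239 / 17.580 = 55.702 m.
Total = 20.027 + 55.702 = 75.729 m.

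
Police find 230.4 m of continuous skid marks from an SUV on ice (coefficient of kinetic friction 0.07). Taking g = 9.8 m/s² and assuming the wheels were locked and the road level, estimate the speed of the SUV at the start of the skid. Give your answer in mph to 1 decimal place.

Initial speed ≈ 39.8 mph

Deceleration a = μg = 0.07 × 9.8 = 0.686 m/s².
v = √(2a·d) = √(2 × 0.686 × 230.4) = √316.109 = 17.7795 m/s.
= 17.7795 ÷ 0.44704 = 39.772 mph.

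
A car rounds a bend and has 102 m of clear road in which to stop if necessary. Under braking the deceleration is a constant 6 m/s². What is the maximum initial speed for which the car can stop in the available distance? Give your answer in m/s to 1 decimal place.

Maximum speed ≈ 35.0 m/s

v²/(2a) = d ⇒ v = √(2 × 6.000 × 102) = √1224.00 = 34.9857 m/s.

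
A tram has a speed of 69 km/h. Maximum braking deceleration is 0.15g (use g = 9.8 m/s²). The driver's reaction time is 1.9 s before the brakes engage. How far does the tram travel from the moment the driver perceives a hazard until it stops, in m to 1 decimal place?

Total stopping distance ≈ 161.4 m

69 km/h ÷ 3.6 = 19.1667 m/s.
a = 0.15 × 9.8 = 1.470 m/s².
Reaction distance = v·t_r = 19.1667 × 1.9 = 36.417 m.
Braking distance = v²/(2a) = 19.1667² / (2 × 1.470) = 367.362 / 2.940 = 124.953 m.
Total = 36.417 + 124.953 = 161.370 m.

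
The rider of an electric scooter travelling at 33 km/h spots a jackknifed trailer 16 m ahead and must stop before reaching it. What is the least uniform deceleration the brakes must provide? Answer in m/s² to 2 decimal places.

33 km/h ÷ 3.6 = 9.1667 m/s.
v² = 2a·d ⇒ a = v²/(2d) = 9.1667² / (2 × 16.000) = 84.028 / 32.000 = 2.6259 m/s².

Required deceleration ≈ 2.63 m/s²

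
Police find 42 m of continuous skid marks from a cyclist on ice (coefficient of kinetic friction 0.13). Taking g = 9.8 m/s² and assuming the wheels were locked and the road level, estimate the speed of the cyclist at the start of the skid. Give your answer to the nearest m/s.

Initial speed ≈ 10 m/s

Deceleration a = μg = 0.13 × 9.8 = 1.274 m/s².
v = √(2a·d) = √(2 × 1.274 × 42) = √107.016 = 10.3449 m/s.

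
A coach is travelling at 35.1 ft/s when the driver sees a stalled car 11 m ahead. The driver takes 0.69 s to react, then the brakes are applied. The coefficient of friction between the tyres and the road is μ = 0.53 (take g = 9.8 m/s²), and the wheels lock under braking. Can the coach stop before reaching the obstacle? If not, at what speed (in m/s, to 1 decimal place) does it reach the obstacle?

35.1 ft/s × 0.3048 = 10.6985 m/s.
a = μg = 0.53 × 9.8 = 5.194 m/s².
Reaction distance = 10.6985 × 0.69 = 7.382 m.
Braking distance needed to stop: v²/(2a) = 114.458 / 10.388 = 11.018 m, so total needed = 7.382 + 11.018 = 18.400 m > 11 m — it cannot stop.
Distance remaining when braking begins: 11 − 7.382 = 3.618 m.
v² = v₀² − 2a·d = 114.458 − 2 × 5.194 × 3.618 = 76.874 m²/s².
v = √76.874 = 8.768 m/s.

No — it strikes the obstacle at 8.8 m/s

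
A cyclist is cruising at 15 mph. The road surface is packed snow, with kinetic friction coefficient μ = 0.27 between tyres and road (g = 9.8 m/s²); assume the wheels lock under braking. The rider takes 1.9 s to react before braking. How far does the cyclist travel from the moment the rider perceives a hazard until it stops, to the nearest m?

15 mph × 0.44704 = 6.7056 m/s.
a = μg = 0.27 × 9.8 = 2.646 m/s².
Reaction distance = v·t_r = 6.7056 × 1.9 = 12.741 m.
Braking distance = v²/(2a) = 6.7056² / (2 × 2.646) = 44.965 / 5.292 = 8.497 m.
Total = 12.741 + 8.497 = 21.238 m.

Total stopping distance ≈ 21 m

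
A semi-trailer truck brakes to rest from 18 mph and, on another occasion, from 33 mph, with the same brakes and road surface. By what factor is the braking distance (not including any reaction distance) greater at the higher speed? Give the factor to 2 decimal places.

Braking distance d = v²/(2a), so with a fixed, d ∝ v².
Factor = (33/18)² = 1.8333² = 3.3610.

Factor ≈ 3.36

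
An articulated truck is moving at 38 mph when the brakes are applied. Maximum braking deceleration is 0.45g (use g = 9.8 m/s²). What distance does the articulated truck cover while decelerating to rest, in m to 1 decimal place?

38 mph × 0.44704 = 16.9875 m/s.
a = 0.45 × 9.8 = 4.410 m/s².
Braking distance = v²/(2a) = 16.9875² / (2 × 4.410) = 288.575 / 8.820 = 32.718 m.

Braking distance ≈ 32.7 m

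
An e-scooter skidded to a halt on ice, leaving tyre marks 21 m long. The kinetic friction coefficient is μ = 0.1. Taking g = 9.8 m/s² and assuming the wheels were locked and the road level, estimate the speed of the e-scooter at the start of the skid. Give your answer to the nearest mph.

Initial speed ≈ 14 mph

Deceleration a = μg = 0.1 × 9.8 = 0.980 m/s².
v = √(2a·d) = √(2 × 0.980 × 21) = √41.160 = 6.4156 m/s.
= 6.4156 ÷ 0.44704 = 14.351 mph.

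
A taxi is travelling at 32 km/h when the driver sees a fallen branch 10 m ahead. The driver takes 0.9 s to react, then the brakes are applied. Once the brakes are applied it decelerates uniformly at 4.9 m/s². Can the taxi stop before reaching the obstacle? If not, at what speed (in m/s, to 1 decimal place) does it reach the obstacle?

32 km/h ÷ 3.6 = 8.8889 m/s.
Reaction distance = 8.8889 × 0.9 = 8.000 m.
Braking distance needed to stop: v²/(2a) = 79.013 / 9.800 = 8.063 m, so total needed = 8.000 + 8.063 = 16.063 m > 10 m — it cannot stop.
Distance remaining when braking begins: 10 − 8.000 = 2.000 m.
v² = v₀² − 2a·d = 79.013 − 2 × 4.900 × 2.000 = 59.413 m²/s².
v = √59.413 = 7.708 m/s.

No — it strikes the obstacle at 7.7 m/s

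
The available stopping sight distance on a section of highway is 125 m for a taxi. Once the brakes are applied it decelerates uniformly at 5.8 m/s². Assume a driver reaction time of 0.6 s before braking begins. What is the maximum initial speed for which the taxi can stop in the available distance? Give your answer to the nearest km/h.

Maximum speed ≈ 125 km/h

Stopping distance: v·t_r + v²/(2a) = 125 with t_r = 0.6 s and a = 5.800 m/s².
So v² + 6.960 v − 1450.00 = 0.
Positive root: v = −a·t_r + √((a·t_r)² + 2a·d) = −3.480 + √(12.110 + 1450.00) = 34.7575 m/s.
34.7575 m/s × 3.6 = 125.127 km/h.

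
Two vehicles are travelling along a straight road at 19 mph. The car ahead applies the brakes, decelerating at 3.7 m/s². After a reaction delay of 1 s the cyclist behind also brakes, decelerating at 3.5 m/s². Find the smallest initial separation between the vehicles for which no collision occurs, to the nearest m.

Minimum gap ≈ 9 m

19 mph × 0.44704 = 8.4938 m/s.
Leader travels v²/(2a_L) = 72.145 / 7.400 = 9.749 m before stopping.
Follower covers v·t_r = 8.4938 × 1 = 8.494 m while reacting, then v²/(2a_F) = 72.145 / 7.000 = 10.306 m while braking, for a total of 8.494 + 10.306 = 18.800 m.
Since a_F ≤ a_L and the follower starts braking later, the follower is never slower than the leader, so the closest approach is when both have stopped.
Minimum gap = 18.800 − 9.749 = 9.051 m.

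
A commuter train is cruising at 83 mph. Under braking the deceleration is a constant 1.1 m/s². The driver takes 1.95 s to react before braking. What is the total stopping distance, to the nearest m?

Total stopping distance ≈ 698 m

83 mph × 0.44704 = 37.1043 m/s.
Reaction distance = v·t_r = 37.1043 × 1.95 = 72.353 m.
Braking distance = v²/(2a) = 37.1043² / (2 × 1.100) = 1376.729 / 2.200 = 625.786 m.
Total = 72.353 + 625.786 = 698.139 m.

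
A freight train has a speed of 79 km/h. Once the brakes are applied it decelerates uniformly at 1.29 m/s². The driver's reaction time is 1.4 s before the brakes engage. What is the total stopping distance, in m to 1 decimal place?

Total stopping distance ≈ 217.4 m

79 km/h ÷ 3.6 = 21.9444 m/s.
Reaction distance = v·t_r = 21.9444 × 1.4 = 30.722 m.
Braking distance = v²/(2a) = 21.9444² / (2 × 1.290) = 481.557 / 2.580 = 186.650 m.
Total = 30.722 + 186.650 = 217.372 m.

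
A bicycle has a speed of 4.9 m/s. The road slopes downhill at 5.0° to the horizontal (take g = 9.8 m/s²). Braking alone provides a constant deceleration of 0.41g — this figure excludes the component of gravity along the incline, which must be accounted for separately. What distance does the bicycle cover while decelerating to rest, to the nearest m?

Braking distance ≈ 4 m

a = 0.41 × 9.8 = 4.018 m/s².
Gravity along the downhill slope reduces the braking deceleration: a_eff = 4.018 − 9.8·sin 5.0° = 4.018 − 0.854 = 3.164 m/s².
Braking distance = v²/(2a) = 4.9000² / (2 × 3.164) = 24.010 / 6.328 = 3.794 m.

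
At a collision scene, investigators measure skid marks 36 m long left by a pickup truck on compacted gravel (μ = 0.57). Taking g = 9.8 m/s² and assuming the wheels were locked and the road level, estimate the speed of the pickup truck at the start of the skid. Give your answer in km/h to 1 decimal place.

Initial speed ≈ 72.2 km/h

Deceleration a = μg = 0.57 × 9.8 = 5.586 m/s².
v = √(2a·d) = √(2 × 5.586 × 36) = √402.192 = 20.0547 m/s.
= 20.0547 × 3.6 = 72.197 km/h.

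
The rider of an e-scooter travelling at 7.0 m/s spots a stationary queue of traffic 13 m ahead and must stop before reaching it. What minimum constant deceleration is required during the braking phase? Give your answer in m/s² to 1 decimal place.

Required deceleration ≈ 1.9 m/s²

v² = 2a·d ⇒ a = v²/(2d) = 7.0000² / (2 × 13.000) = 49.000 / 26.000 = 1.8846 m/s².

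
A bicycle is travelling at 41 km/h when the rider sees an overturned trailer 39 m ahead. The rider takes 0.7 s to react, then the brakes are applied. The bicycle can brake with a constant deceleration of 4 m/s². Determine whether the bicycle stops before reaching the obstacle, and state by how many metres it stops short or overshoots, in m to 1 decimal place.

41 km/h ÷ 3.6 = 11.3889 m/s.
Reaction distance = 11.3889 × 0.7 = 7.972 m.
Braking distance = v²/(2a) = 129.707 / 8.000 = 16.213 m.
Total stopping distance = 7.972 + 16.213 = 24.185 m, vs 39 m available — it stops with 39 − 24.185 = 14.815 m to spare.

Yes — it stops 14.8 m short of the obstacle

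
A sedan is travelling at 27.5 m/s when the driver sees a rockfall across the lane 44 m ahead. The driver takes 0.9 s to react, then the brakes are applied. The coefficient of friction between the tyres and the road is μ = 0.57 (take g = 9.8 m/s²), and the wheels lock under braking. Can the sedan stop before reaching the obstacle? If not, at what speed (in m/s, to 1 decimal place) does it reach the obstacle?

No — it strikes the obstacle at 23.3 m/s

a = μg = 0.57 × 9.8 = 5.586 m/s².
Reaction distance = 27.5000 × 0.9 = 24.750 m.
Braking distance needed to stop: v²/(2a) = 756.250 / 11.172 = 67.692 m, so total needed = 24.750 + 67.692 = 92.442 m > 44 m — it cannot stop.
Distance remaining when braking begins: 44 − 24.750 = 19.250 m.
v² = v₀² − 2a·d = 756.250 − 2 × 5.586 × 19.250 = 541.189 m²/s².
v = √541.189 = 23.263 m/s.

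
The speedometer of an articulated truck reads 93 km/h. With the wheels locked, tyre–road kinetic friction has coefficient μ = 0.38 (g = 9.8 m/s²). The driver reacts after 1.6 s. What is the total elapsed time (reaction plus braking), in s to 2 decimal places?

Total time ≈ 8.54 s

93 km/h ÷ 3.6 = 25.8333 m/s.
a = μg = 0.38 × 9.8 = 3.724 m/s².
Braking time = v/a = 25.8333 / 3.724 = 6.937 s.
Total = 1.6 + 6.937 = 8.537 s.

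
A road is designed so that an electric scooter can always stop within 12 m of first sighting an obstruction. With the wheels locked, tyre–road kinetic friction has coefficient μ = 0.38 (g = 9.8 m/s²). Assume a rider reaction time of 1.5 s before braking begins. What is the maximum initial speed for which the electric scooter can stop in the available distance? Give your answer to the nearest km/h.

a = μg = 0.38 × 9.8 = 3.724 m/s².
Stopping distance: v·t_r + v²/(2a) = 12 with t_r = 1.5 s and a = 3.724 m/s².
So v² + 11.172 v − 89.38 = 0.
Positive root: v = −a·t_r + √((a·t_r)² + 2a·d) = −5.586 + √(31.203 + 89.38) = 5.3950 m/s.
5.3950 m/s × 3.6 = 19.422 km/h.

Maximum speed ≈ 19 km/h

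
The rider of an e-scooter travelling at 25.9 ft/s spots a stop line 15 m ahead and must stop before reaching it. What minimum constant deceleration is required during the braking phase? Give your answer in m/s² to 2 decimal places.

25.9 ft/s × 0.3048 = 7.8943 m/s.
v² = 2a·d ⇒ a = v²/(2d) = 7.8943² / (2 × 15.000) = 62.320 / 30.000 = 2.0773 m/s².

Required deceleration ≈ 2.08 m/s²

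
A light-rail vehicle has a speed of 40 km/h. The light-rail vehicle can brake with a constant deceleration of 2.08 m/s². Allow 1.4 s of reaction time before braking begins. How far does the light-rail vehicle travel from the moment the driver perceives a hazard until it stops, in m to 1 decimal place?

Total stopping distance ≈ 45.2 m

40 km/h ÷ 3.6 = 11.1111 m/s.
Reaction distance = v·t_r = 11.1111 × 1.4 = 15.556 m.
Braking distance = v²/(2a) = 11.1111² / (2 × 2.080) = 123.457 / 4.160 = 29.677 m.
Total = 15.556 + 29.677 = 45.233 m.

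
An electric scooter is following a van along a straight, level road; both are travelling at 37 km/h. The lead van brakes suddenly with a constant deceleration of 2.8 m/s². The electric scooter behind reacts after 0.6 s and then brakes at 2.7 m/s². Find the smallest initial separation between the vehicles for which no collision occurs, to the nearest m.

Minimum gap ≈ 7 m

37 km/h ÷ 3.6 = 10.2778 m/s.
Leader travels v²/(2a_L) = 105.633 / 5.600 = 18.863 m before stopping.
Follower covers v·t_r = 10.2778 × 0.6 = 6.167 m while reacting, then v²/(2a_F) = 105.633 / 5.400 = 19.562 m while braking, for a total of 6.167 + 19.562 = 25.729 m.
Since a_F ≤ a_L and the follower starts braking later, the follower is never slower than the leader, so the closest approach is when both have stopped.
Minimum gap = 25.729 − 18.863 = 6.866 m.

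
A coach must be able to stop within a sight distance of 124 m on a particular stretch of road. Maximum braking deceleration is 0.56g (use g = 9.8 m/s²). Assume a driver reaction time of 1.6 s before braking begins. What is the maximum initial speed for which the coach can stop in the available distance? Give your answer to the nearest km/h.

Maximum speed ≈ 105 km/h

a = 0.56 × 9.8 = 5.488 m/s².
Stopping distance: v·t_r + v²/(2a) = 124 with t_r = 1.6 s and a = 5.488 m/s².
So v² + 17.562 v − 1361.02 = 0.
Positive root: v = −a·t_r + √((a·t_r)² + 2a·d) = −8.781 + √(77.106 + 1361.02) = 29.1416 m/s.
29.1416 m/s × 3.6 = 104.910 km/h.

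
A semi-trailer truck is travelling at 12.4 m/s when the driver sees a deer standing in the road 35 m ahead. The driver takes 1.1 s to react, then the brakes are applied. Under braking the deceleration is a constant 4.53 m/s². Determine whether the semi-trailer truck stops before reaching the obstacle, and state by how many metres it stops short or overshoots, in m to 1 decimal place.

Reaction distance = 12.4000 × 1.1 = 13.640 m.
Braking distance = v²/(2a) = 153.760 / 9.060 = 16.971 m.
Total stopping distance = 13.640 + 16.971 = 30.611 m, vs 35 m available — it stops with 35 − 30.611 = 4.389 m to spare.

Yes — it stops 4.4 m short of the obstacle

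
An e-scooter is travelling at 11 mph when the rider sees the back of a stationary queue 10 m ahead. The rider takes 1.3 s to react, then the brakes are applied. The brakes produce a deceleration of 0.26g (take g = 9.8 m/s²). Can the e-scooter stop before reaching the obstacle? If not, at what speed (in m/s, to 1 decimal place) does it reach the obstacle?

11 mph × 0.44704 = 4.9174 m/s.
a = 0.26 × 9.8 = 2.548 m/s².
Reaction distance = 4.9174 × 1.3 = 6.393 m.
Braking distance needed to stop: v²/(2a) = 24.181 / 5.096 = 4.745 m, so total needed = 6.393 + 4.745 = 11.138 m > 10 m — it cannot stop.
Distance remaining when braking begins: 10 − 6.393 = 3.607 m.
v² = v₀² − 2a·d = 24.181 − 2 × 2.548 × 3.607 = 5.800 m²/s².
v = √5.800 = 2.408 m/s.

No — it strikes the obstacle at 2.4 m/s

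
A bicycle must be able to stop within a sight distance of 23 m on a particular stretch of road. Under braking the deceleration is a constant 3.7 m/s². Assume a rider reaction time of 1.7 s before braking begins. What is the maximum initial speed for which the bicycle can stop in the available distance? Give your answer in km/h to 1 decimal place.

Maximum speed ≈ 29.5 km/h

Stopping distance: v·t_r + v²/(2a) = 23 with t_r = 1.7 s and a = 3.700 m/s².
So v² + 12.580 v − 170.20 = 0.
Positive root: v = −a·t_r + √((a·t_r)² + 2a·d) = −6.290 + √(39.564 + 170.20) = 8.1932 m/s.
8.1932 m/s × 3.6 = 29.496 km/h.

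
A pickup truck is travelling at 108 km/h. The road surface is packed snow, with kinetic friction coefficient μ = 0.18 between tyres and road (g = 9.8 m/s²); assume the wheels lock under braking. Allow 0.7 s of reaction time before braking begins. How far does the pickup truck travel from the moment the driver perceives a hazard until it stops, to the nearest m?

Total stopping distance ≈ 276 m

108 km/h ÷ 3.6 = 30.0000 m/s.
a = μg = 0.18 × 9.8 = 1.764 m/s².
Reaction distance = v·t_r = 30.0000 × 0.7 = 21.000 m.
Braking distance = v²/(2a) = 30.0000² / (2 × 1.764) = 900.000 / 3.528 = 255.102 m.
Total = 21.000 + 255.102 = 276.102 m.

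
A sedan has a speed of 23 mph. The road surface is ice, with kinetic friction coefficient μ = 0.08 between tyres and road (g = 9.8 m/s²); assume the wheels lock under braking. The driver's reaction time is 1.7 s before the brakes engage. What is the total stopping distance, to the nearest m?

23 mph × 0.44704 = 10.2819 m/s.
a = μg = 0.08 × 9.8 = 0.784 m/s².
Reaction distance = v·t_r = 10.2819 × 1.7 = 17.479 m.
Braking distance = v²/(2a) = 10.2819² / (2 × 0.784) = 105.717 / 1.568 = 67.422 m.
Total = 17.479 + 67.422 = 84.901 m.

Total stopping distance ≈ 85 m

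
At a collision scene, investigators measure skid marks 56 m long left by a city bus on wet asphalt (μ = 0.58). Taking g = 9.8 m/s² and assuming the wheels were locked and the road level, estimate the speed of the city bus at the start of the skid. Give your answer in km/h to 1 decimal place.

Initial speed ≈ 90.8 km/h

Deceleration a = μg = 0.58 × 9.8 = 5.684 m/s².
v = √(2a·d) = √(2 × 5.684 × 56) = √636.608 = 25.2311 m/s.
= 25.2311 × 3.6 = 90.832 km/h.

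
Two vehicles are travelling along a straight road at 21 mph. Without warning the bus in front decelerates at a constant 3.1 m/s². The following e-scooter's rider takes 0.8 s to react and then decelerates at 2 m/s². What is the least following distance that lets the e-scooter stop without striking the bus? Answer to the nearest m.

Minimum gap ≈ 15 m

21 mph × 0.44704 = 9.3878 m/s.
Leader travels v²/(2a_L) = 88.131 / 6.200 = 14.215 m before stopping.
Follower covers v·t_r = 9.3878 × 0.8 = 7.510 m while reacting, then v²/(2a_F) = 88.131 / 4.000 = 22.033 m while braking, for a total of 7.510 + 22.033 = 29.543 m.
Since a_F ≤ a_L and the follower starts braking later, the follower is never slower than the leader, so the closest approach is when both have stopped.
Minimum gap = 29.543 − 14.215 = 15.328 m.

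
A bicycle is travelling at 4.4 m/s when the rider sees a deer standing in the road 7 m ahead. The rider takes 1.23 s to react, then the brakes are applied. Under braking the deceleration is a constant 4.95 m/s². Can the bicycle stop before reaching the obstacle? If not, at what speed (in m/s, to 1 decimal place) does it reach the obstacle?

Reaction distance = 4.4000 × 1.23 = 5.412 m.
Braking distance needed to stop: v²/(2a) = 19.360 / 9.900 = 1.956 m, so total needed = 5.412 + 1.956 = 7.368 m > 7 m — it cannot stop.
Distance remaining when braking begins: 7 − 5.412 = 1.588 m.
v² = v₀² − 2a·d = 19.360 − 2 × 4.950 × 1.588 = 3.639 m²/s².
v = √3.639 = 1.908 m/s.

No — it strikes the obstacle at 1.9 m/s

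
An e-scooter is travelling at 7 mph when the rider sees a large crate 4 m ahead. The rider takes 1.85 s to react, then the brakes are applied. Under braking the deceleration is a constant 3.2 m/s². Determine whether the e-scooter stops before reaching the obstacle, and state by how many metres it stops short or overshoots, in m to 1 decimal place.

No — it overshoots by 3.3 m

7 mph × 0.44704 = 3.1293 m/s.
Reaction distance = 3.1293 × 1.85 = 5.789 m.
Braking distance = v²/(2a) = 9.793 / 6.400 = 1.530 m.
Total stopping distance = 5.789 + 1.530 = 7.319 m, vs 4 m available — it cannot stop in time and overshoots by 7.319 − 4 = 3.319 m.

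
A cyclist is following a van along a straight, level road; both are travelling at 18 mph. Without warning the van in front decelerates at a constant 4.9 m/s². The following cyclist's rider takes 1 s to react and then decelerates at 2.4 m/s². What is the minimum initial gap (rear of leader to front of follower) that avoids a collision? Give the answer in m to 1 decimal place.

18 mph × 0.44704 = 8.0467 m/s.
Leader travels v²/(2a_L) = 64.749 / 9.800 = 6.607 m before stopping.
Follower covers v·t_r = 8.0467 × 1 = 8.047 m while reacting, then v²/(2a_F) = 64.749 / 4.800 = 13.489 m while braking, for a total of 8.047 + 13.489 = 21.536 m.
Since a_F ≤ a_L and the follower starts braking later, the follower is never slower than the leader, so the closest approach is when both have stopped.
Minimum gap = 21.536 − 6.607 = 14.929 m.

Minimum gap ≈ 14.9 m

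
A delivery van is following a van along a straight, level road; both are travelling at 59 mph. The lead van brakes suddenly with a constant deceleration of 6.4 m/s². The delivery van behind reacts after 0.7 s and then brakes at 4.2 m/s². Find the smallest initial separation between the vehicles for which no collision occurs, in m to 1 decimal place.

59 mph × 0.44704 = 26.3754 m/s.
Leader travels v²/(2a_L) = 695.662 / 12.800 = 54.349 m before stopping.
Follower covers v·t_r = 26.3754 × 0.7 = 18.463 m while reacting, then v²/(2a_F) = 695.662 / 8.400 = 82.817 m while braking, for a total of 18.463 + 82.817 = 101.280 m.
Since a_F ≤ a_L and the follower starts braking later, the follower is never slower than the leader, so the closest approach is when both have stopped.
Minimum gap = 101.280 − 54.349 = 46.931 m.

Minimum gap ≈ 46.9 m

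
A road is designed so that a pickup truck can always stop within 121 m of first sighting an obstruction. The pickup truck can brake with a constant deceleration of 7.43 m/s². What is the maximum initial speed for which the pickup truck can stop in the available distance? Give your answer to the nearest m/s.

v²/(2a) = d ⇒ v = √(2 × 7.430 × 121) = √1798.06 = 42.4035 m/s.

Maximum speed ≈ 42 m/s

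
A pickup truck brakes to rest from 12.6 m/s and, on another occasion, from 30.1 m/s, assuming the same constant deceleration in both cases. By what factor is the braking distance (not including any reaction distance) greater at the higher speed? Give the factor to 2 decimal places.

Braking distance d = v²/(2a), so with a fixed, d ∝ v².
Factor = (30.1/12.6)² = 2.3889² = 5.7068.

Factor ≈ 5.71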